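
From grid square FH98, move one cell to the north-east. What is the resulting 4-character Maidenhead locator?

Longitude square 9; +1 → 10, wraps to 0, carry into field.
Longitude field F = 5; +1 → 6 = G.
Latitude square 8; +1 → 9.

GH09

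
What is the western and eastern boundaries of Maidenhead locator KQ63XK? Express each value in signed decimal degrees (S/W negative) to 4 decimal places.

Field K=10, Q=16: +10·20° lon, +16·10° lat → SW at lon 20°, lat 70°.
Square 6, 3: +6·2° lon, +3·1° lat → SW at lon 32°, lat 73°.
Subsquare x=23, k=10: +23·0.0833333° lon, +10·0.0416667° lat → SW at lon 33.9167°, lat 73.4167°.
Cell spans 0.0833333° lon × 0.0416667° lat.
west 33.9167, east 34.0000.

33.9167, 34.0000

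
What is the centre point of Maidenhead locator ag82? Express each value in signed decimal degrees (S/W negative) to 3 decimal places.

Field A=0, G=6: +0·20° lon, +6·10° lat → SW at lon -180°, lat -30°.
Square 8, 2: +8·2° lon, +2·1° lat → SW at lon -164°, lat -28°.
Cell spans 2° lon × 1° lat. Centre is SW corner plus half of each.
latitude -27.500, longitude -163.000.

-27.500, -163.000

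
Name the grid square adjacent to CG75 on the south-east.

CG84

Longitude square 7; +1 → 8.
Latitude square 5; −1 → 4.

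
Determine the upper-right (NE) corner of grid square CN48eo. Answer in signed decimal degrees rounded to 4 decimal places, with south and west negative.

Field C=2, N=13: +2·20° lon, +13·10° lat → SW at lon -140°, lat 40°.
Square 4, 8: +4·2° lon, +8·1° lat → SW at lon -132°, lat 48°.
Subsquare e=4, o=14: +4·0.0833333° lon, +14·0.0416667° lat → SW at lon -131.667°, lat 48.5833°.
Cell spans 0.0833333° lon × 0.0416667° lat. NE corner is SW corner plus one full cell.
latitude 48.6250, longitude -131.5833.

48.6250, -131.5833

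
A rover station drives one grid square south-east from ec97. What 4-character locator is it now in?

FC06

Longitude square 9; +1 → 10, wraps to 0, carry into field.
Longitude field E = 4; +1 → 5 = F.
Latitude square 7; −1 → 6.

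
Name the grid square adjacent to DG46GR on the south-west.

Longitude subsquare g = 6; −1 → 5 = f.
Latitude subsquare r = 17; −1 → 16 = q.

DG46fq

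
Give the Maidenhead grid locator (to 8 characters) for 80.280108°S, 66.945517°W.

FA69mr62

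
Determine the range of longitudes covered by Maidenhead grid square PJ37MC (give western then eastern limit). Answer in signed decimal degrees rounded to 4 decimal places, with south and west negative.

127.0000, 127.0833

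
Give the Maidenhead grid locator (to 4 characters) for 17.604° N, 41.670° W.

Offset from 180°W / 90°S: lon 138.33°, lat 107.60°.
Field: lon ⌊138.33/20⌋ = 6 → G; lat ⌊107.60/10⌋ = 10 → K.
Square: lon ⌊18.33/2⌋ = 9; lat ⌊7.60/1⌋ = 7.

GK97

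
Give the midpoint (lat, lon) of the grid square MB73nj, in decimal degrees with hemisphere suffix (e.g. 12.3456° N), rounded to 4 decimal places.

Field M=12, B=1: +12·20° lon, +1·10° lat → SW at lon 60°, lat -80°.
Square 7, 3: +7·2° lon, +3·1° lat → SW at lon 74°, lat -77°.
Subsquare n=13, j=9: +13·0.0833333° lon, +9·0.0416667° lat → SW at lon 75.0833°, lat -76.625°.
Cell spans 0.0833333° lon × 0.0416667° lat. Centre is SW corner plus half of each.
latitude 76.6042° S, longitude 75.1250° E.

76.6042° S, 75.1250° E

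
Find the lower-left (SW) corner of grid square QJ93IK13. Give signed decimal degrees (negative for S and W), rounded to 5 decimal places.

3.42917, 158.67500

Field Q=16, J=9: +16·20° lon, +9·10° lat → SW at lon 140°, lat 0°.
Square 9, 3: +9·2° lon, +3·1° lat → SW at lon 158°, lat 3°.
Subsquare i=8, k=10: +8·0.0833333° lon, +10·0.0416667° lat → SW at lon 158.667°, lat 3.41667°.
Extended square 1, 3: +1·0.00833333° lon, +3·0.00416667° lat → SW at lon 158.675°, lat 3.42917°.
latitude 3.42917, longitude 158.67500.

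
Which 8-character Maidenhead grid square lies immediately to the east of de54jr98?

Longitude extended square 9; +1 → 10, wraps to 0, carry into subsquare.
Longitude subsquare j = 9; +1 → 10 = k.
The latitude characters are unchanged.

DE54kr08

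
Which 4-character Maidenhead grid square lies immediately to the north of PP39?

Latitude square 9; +1 → 10, wraps to 0, carry into field.
Latitude field P = 15; +1 → 16 = Q.
The longitude characters are unchanged.

PQ30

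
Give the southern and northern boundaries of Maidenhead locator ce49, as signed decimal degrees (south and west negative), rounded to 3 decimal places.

Field C=2, E=4: +2·20° lon, +4·10° lat → SW at lon -140°, lat -50°.
Square 4, 9: +4·2° lon, +9·1° lat → SW at lon -132°, lat -41°.
Cell spans 2° lon × 1° lat.
south -41.000, north -40.000.

-41.000, -40.000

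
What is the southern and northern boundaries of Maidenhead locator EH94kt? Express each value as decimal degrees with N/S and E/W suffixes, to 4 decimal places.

15.2083° S, 15.1667° S

Field E=4, H=7: +4·20° lon, +7·10° lat → SW at lon -100°, lat -20°.
Square 9, 4: +9·2° lon, +4·1° lat → SW at lon -82°, lat -16°.
Subsquare k=10, t=19: +10·0.0833333° lon, +19·0.0416667° lat → SW at lon -81.1667°, lat -15.2083°.
Cell spans 0.0833333° lon × 0.0416667° lat.
south 15.2083° S, north 15.1667° S.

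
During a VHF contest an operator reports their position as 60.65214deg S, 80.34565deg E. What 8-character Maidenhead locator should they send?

NC09ei13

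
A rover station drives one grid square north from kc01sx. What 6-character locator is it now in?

Latitude subsquare x = 23; +1 → 24, wraps to 0 = a, carry into square.
Latitude square 1; +1 → 2.
The longitude characters are unchanged.

KC02sa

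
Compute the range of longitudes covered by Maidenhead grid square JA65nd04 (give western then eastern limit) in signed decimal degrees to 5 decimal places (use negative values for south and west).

Field J=9, A=0: +9·20° lon, +0·10° lat → SW at lon 0°, lat -90°.
Square 6, 5: +6·2° lon, +5·1° lat → SW at lon 12°, lat -85°.
Subsquare n=13, d=3: +13·0.0833333° lon, +3·0.0416667° lat → SW at lon 13.0833°, lat -84.875°.
Extended square 0, 4: +0·0.00833333° lon, +4·0.00416667° lat → SW at lon 13.0833°, lat -84.8583°.
Cell spans 0.00833333° lon × 0.00416667° lat.
west 13.08333, east 13.09167.

13.08333, 13.09167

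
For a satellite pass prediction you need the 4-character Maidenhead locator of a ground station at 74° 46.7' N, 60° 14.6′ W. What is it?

FQ94

Add 180° to longitude and 90° to latitude: 119.76, 164.78.
Field: 119.76/20 → 5 → F, 164.78/10 → 16 → Q; chars FQ.
Square: 19.76/2 → 9, 4.78/1 → 4; chars 94.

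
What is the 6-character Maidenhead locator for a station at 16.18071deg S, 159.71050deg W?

Add 180° to longitude and 90° to latitude: 20.2895, 73.8193.
Field: 20.2895/20 → 1 → B, 73.8193/10 → 7 → H; chars BH.
Square: 0.2895/2 → 0, 3.8193/1 → 3; chars 03.
Subsquare: 0.2895/0.0833333 → 3 → d, 0.8193/0.0416667 → 19 → t; chars dt.

BH03dt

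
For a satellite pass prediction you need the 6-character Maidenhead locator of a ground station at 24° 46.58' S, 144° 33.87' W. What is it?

BG75rf

Add 180° to longitude and 90° to latitude: 35.4355, 65.2237.
Field: 35.4355/20 → 1 → B, 65.2237/10 → 6 → G; chars BG.
Square: 15.4355/2 → 7, 5.2237/1 → 5; chars 75.
Subsquare: 1.4355/0.0833333 → 17 → r, 0.2237/0.0416667 → 5 → f; chars rf.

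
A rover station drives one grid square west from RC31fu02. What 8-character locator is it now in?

Longitude extended square 0; −1 → -1, wraps to 9, carry into subsquare.
Longitude subsquare f = 5; −1 → 4 = e.
The latitude characters are unchanged.

RC31eu92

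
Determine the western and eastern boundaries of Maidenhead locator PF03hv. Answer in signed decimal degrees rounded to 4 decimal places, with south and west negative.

Field P=15, F=5: +15·20° lon, +5·10° lat → SW at lon 120°, lat -40°.
Square 0, 3: +0·2° lon, +3·1° lat → SW at lon 120°, lat -37°.
Subsquare h=7, v=21: +7·0.0833333° lon, +21·0.0416667° lat → SW at lon 120.583°, lat -36.125°.
Cell spans 0.0833333° lon × 0.0416667° lat.
west 120.5833, east 120.6667.

120.5833, 120.6667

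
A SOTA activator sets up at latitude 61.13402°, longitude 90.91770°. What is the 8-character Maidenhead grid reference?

NP51ld02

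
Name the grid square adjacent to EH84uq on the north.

EH84ur

Latitude subsquare q = 16; +1 → 17 = r.
The longitude characters are unchanged.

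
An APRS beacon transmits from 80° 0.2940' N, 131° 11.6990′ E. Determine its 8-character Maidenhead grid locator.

Add 180° to longitude and 90° to latitude: 311.19498, 170.00490.
Field: 311.19498/20 → 15 → P, 170.00490/10 → 17 → R; chars PR.
Square: 11.19498/2 → 5, 0.00490/1 → 0; chars 50.
Subsquare: 1.19498/0.0833333 → 14 → o, 0.00490/0.0416667 → 0 → a; chars oa.
Extended square: 0.02832/0.00833333 → 3, 0.00490/0.00416667 → 1; chars 31.

PR50oa31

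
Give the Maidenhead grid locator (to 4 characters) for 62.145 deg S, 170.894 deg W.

AC47

Add 180° to longitude and 90° to latitude: 9.11, 27.85.
Field: lon ⌊9.11/20⌋ = 0 → A; lat ⌊27.85/10⌋ = 2 → C.
Square: lon ⌊9.11/2⌋ = 4; lat ⌊7.85/1⌋ = 7.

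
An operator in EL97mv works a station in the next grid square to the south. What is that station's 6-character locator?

EL97mu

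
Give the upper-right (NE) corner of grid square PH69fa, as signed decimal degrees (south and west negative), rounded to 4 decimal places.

-10.9583, 132.5000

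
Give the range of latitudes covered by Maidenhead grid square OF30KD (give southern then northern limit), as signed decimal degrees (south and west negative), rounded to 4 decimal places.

Field O=14, F=5: +14·20° lon, +5·10° lat → SW at lon 100°, lat -40°.
Square 3, 0: +3·2° lon, +0·1° lat → SW at lon 106°, lat -40°.
Subsquare k=10, d=3: +10·0.0833333° lon, +3·0.0416667° lat → SW at lon 106.833°, lat -39.875°.
Cell spans 0.0833333° lon × 0.0416667° lat.
south -39.8750, north -39.8333.

-39.8750, -39.8333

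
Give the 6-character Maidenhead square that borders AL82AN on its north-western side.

Longitude subsquare a = 0; −1 → -1, wraps to 23 = x, carry into square.
Longitude square 8; −1 → 7.
Latitude subsquare n = 13; +1 → 14 = o.

AL72xo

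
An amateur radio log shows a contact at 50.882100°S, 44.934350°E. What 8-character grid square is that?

Shift to the Maidenhead origin (180°W, 90°S): lon 224.93435, lat 39.11790.
Field (20°×10°, letters A–R): 224.93435/20 → 11 → L, 39.11790/10 → 3 → D; chars LD.
Square (2°×1°, digits 0–9): 4.93435/2 → 2, 9.11790/1 → 9; chars 29.
Subsquare (5′×2.5′, letters a–x): 0.93435/0.0833333 → 11 → l, 0.11790/0.0416667 → 2 → c; chars lc.
Extended square (30″×15″, digits 0–9): 0.01768/0.00833333 → 2, 0.03457/0.00416667 → 8; chars 28.

LD29lc28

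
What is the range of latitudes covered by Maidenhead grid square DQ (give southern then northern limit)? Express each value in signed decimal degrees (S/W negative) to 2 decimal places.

70.00, 80.00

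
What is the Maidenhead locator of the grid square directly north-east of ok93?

PK04

Longitude square 9; +1 → 10, wraps to 0, carry into field.
Longitude field O = 14; +1 → 15 = P.
Latitude square 3; +1 → 4.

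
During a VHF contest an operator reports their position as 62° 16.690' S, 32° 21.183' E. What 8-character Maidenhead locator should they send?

KC67er23

Shift to the Maidenhead origin (180°W, 90°S): lon 212.35305, lat 27.72183.
Field (20°×10°, letters A–R): 212.35305/20 → 10 → K, 27.72183/10 → 2 → C; chars KC.
Square (2°×1°, digits 0–9): 12.35305/2 → 6, 7.72183/1 → 7; chars 67.
Subsquare (5′×2.5′, letters a–x): 0.35305/0.0833333 → 4 → e, 0.72183/0.0416667 → 17 → r; chars er.
Extended square (30″×15″, digits 0–9): 0.01972/0.00833333 → 2, 0.01350/0.00416667 → 3; chars 23.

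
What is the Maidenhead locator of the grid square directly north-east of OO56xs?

Longitude subsquare x = 23; +1 → 24, wraps to 0 = a, carry into square.
Longitude square 5; +1 → 6.
Latitude subsquare s = 18; +1 → 19 = t.

OO66at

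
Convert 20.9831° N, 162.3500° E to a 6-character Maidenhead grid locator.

Shift to the Maidenhead origin (180°W, 90°S): lon 342.3500, lat 110.9831.
Field (20°×10°, letters A–R): 342.3500/20 → 17 → R, 110.9831/10 → 11 → L; chars RL.
Square (2°×1°, digits 0–9): 2.3500/2 → 1, 0.9831/1 → 0; chars 10.
Subsquare (5′×2.5′, letters a–x): 0.3500/0.0833333 → 4 → e, 0.9831/0.0416667 → 23 → x; chars ex.

RL10ex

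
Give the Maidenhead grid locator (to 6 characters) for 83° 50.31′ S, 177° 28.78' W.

Shift to the Maidenhead origin (180°W, 90°S): lon 2.5203, lat 6.1615.
Field (20°×10°, letters A–R): 2.5203/20 → 0 → A, 6.1615/10 → 0 → A; chars AA.
Square (2°×1°, digits 0–9): 2.5203/2 → 1, 6.1615/1 → 6; chars 16.
Subsquare (5′×2.5′, letters a–x): 0.5203/0.0833333 → 6 → g, 0.1615/0.0416667 → 3 → d; chars gd.

AA16gd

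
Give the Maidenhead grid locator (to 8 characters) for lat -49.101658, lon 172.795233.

RE60jv55

Add 180° to longitude and 90° to latitude: 352.79523, 40.89834.
Field: 352.79523/20 → 17 → R, 40.89834/10 → 4 → E; chars RE.
Square: 12.79523/2 → 6, 0.89834/1 → 0; chars 60.
Subsquare: 0.79523/0.0833333 → 9 → j, 0.89834/0.0416667 → 21 → v; chars jv.
Extended square: 0.04523/0.00833333 → 5, 0.02334/0.00416667 → 5; chars 55.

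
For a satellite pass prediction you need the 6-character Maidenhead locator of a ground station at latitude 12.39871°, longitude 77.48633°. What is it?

MK82rj

Shift to the Maidenhead origin (180°W, 90°S): lon 257.4863, lat 102.3987.
Field (20°×10°, letters A–R): lon ⌊257.4863/20⌋ = 12 → M; lat ⌊102.3987/10⌋ = 10 → K.
Square (2°×1°, digits 0–9): lon ⌊17.4863/2⌋ = 8; lat ⌊2.3987/1⌋ = 2.
Subsquare (5′×2.5′, letters a–x): lon ⌊1.4863/0.0833333⌋ = 17 → r; lat ⌊0.3987/0.0416667⌋ = 9 → j.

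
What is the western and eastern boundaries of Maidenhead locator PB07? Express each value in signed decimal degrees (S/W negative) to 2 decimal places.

Field P=15, B=1: +15·20° lon, +1·10° lat → SW at lon 120°, lat -80°.
Square 0, 7: +0·2° lon, +7·1° lat → SW at lon 120°, lat -73°.
Cell spans 2° lon × 1° lat.
west 120.00, east 122.00.

120.00, 122.00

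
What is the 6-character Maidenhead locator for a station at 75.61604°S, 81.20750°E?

NB04oj

Offset from 180°W / 90°S: lon 261.2075°, lat 14.3840°.
Field: lon ⌊261.2075/20⌋ = 13 → N; lat ⌊14.3840/10⌋ = 1 → B.
Square: lon ⌊1.2075/2⌋ = 0; lat ⌊4.3840/1⌋ = 4.
Subsquare: lon ⌊1.2075/0.0833333⌋ = 14 → o; lat ⌊0.3840/0.0416667⌋ = 9 → j.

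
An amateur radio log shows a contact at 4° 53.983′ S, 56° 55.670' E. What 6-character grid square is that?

Shift to the Maidenhead origin (180°W, 90°S): lon 236.9278, lat 85.1003.
Field (20°×10°, letters A–R): 236.9278/20 → 11 → L, 85.1003/10 → 8 → I; chars LI.
Square (2°×1°, digits 0–9): 16.9278/2 → 8, 5.1003/1 → 5; chars 85.
Subsquare (5′×2.5′, letters a–x): 0.9278/0.0833333 → 11 → l, 0.1003/0.0416667 → 2 → c; chars lc.

LI85lc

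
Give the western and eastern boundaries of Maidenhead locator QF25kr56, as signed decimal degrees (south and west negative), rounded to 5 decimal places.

144.87500, 144.88333

Field Q=16, F=5: +16·20° lon, +5·10° lat → SW at lon 140°, lat -40°.
Square 2, 5: +2·2° lon, +5·1° lat → SW at lon 144°, lat -35°.
Subsquare k=10, r=17: +10·0.0833333° lon, +17·0.0416667° lat → SW at lon 144.833°, lat -34.2917°.
Extended square 5, 6: +5·0.00833333° lon, +6·0.00416667° lat → SW at lon 144.875°, lat -34.2667°.
Cell spans 0.00833333° lon × 0.00416667° lat.
west 144.87500, east 144.88333.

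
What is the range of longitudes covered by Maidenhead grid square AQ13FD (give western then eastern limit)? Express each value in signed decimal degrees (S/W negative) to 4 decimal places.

-177.5833, -177.5000

Field A=0, Q=16: +0·20° lon, +16·10° lat → SW at lon -180°, lat 70°.
Square 1, 3: +1·2° lon, +3·1° lat → SW at lon -178°, lat 73°.
Subsquare f=5, d=3: +5·0.0833333° lon, +3·0.0416667° lat → SW at lon -177.583°, lat 73.125°.
Cell spans 0.0833333° lon × 0.0416667° lat.
west -177.5833, east -177.5000.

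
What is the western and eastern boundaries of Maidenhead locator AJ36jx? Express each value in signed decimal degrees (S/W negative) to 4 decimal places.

Field A=0, J=9: +0·20° lon, +9·10° lat → SW at lon -180°, lat 0°.
Square 3, 6: +3·2° lon, +6·1° lat → SW at lon -174°, lat 6°.
Subsquare j=9, x=23: +9·0.0833333° lon, +23·0.0416667° lat → SW at lon -173.25°, lat 6.95833°.
Cell spans 0.0833333° lon × 0.0416667° lat.
west -173.2500, east -173.1667.

-173.2500, -173.1667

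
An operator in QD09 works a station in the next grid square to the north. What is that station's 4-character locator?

QE00

Latitude square 9; +1 → 10, wraps to 0, carry into field.
Latitude field D = 3; +1 → 4 = E.
The longitude characters are unchanged.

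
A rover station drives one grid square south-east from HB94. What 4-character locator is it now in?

IB03

Longitude square 9; +1 → 10, wraps to 0, carry into field.
Longitude field H = 7; +1 → 8 = I.
Latitude square 4; −1 → 3.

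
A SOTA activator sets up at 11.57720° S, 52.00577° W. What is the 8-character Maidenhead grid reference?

Offset from 180°W / 90°S: lon 127.99423°, lat 78.42280°.
Field: lon ⌊127.99423/20⌋ = 6 → G; lat ⌊78.42280/10⌋ = 7 → H.
Square: lon ⌊7.99423/2⌋ = 3; lat ⌊8.42280/1⌋ = 8.
Subsquare: lon ⌊1.99423/0.0833333⌋ = 23 → x; lat ⌊0.42280/0.0416667⌋ = 10 → k.
Extended square: lon ⌊0.07756/0.00833333⌋ = 9; lat ⌊0.00613/0.00416667⌋ = 1.

GH38xk91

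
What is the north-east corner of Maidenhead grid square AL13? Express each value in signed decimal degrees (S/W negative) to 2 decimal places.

Field A=0, L=11: +0·20° lon, +11·10° lat → SW at lon -180°, lat 20°.
Square 1, 3: +1·2° lon, +3·1° lat → SW at lon -178°, lat 23°.
Cell spans 2° lon × 1° lat. NE corner is SW corner plus one full cell.
latitude 24.00, longitude -176.00.

24.00, -176.00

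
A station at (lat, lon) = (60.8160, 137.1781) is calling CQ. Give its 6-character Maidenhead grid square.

PP80ot

Shift to the Maidenhead origin (180°W, 90°S): lon 317.1781, lat 150.8160.
Field: 317.1781/20 → 15 → P, 150.8160/10 → 15 → P; chars PP.
Square: 17.1781/2 → 8, 0.8160/1 → 0; chars 80.
Subsquare: 1.1781/0.0833333 → 14 → o, 0.8160/0.0416667 → 19 → t; chars ot.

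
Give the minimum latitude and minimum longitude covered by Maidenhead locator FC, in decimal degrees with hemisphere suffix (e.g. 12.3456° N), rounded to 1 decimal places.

70.0° S, 80.0° W

Field F=5, C=2: +5·20° lon, +2·10° lat → SW at lon -80°, lat -70°.
latitude 70.0° S, longitude 80.0° W.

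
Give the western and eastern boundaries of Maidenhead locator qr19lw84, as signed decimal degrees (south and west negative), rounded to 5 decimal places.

142.98333, 142.99167

Field Q=16, R=17: +16·20° lon, +17·10° lat → SW at lon 140°, lat 80°.
Square 1, 9: +1·2° lon, +9·1° lat → SW at lon 142°, lat 89°.
Subsquare l=11, w=22: +11·0.0833333° lon, +22·0.0416667° lat → SW at lon 142.917°, lat 89.9167°.
Extended square 8, 4: +8·0.00833333° lon, +4·0.00416667° lat → SW at lon 142.983°, lat 89.9333°.
Cell spans 0.00833333° lon × 0.00416667° lat.
west 142.98333, east 142.99167.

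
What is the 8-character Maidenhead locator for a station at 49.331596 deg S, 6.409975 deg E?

JE30eq90

Add 180° to longitude and 90° to latitude: 186.40998, 40.66840.
Field (20°×10°, letters A–R): lon ⌊186.40998/20⌋ = 9 → J; lat ⌊40.66840/10⌋ = 4 → E.
Square (2°×1°, digits 0–9): lon ⌊6.40998/2⌋ = 3; lat ⌊0.66840/1⌋ = 0.
Subsquare (5′×2.5′, letters a–x): lon ⌊0.40998/0.0833333⌋ = 4 → e; lat ⌊0.66840/0.0416667⌋ = 16 → q.
Extended square (30″×15″, digits 0–9): lon ⌊0.07664/0.00833333⌋ = 9; lat ⌊0.00174/0.00416667⌋ = 0.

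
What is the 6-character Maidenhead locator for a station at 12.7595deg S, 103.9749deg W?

DH87af

Add 180° to longitude and 90° to latitude: 76.0251, 77.2405.
Field: lon ⌊76.0251/20⌋ = 3 → D; lat ⌊77.2405/10⌋ = 7 → H.
Square: lon ⌊16.0251/2⌋ = 8; lat ⌊7.2405/1⌋ = 7.
Subsquare: lon ⌊0.0251/0.0833333⌋ = 0 → a; lat ⌊0.2405/0.0416667⌋ = 5 → f.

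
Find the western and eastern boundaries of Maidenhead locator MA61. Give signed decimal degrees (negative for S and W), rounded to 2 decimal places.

Field M=12, A=0: +12·20° lon, +0·10° lat → SW at lon 60°, lat -90°.
Square 6, 1: +6·2° lon, +1·1° lat → SW at lon 72°, lat -89°.
Cell spans 2° lon × 1° lat.
west 72.00, east 74.00.

72.00, 74.00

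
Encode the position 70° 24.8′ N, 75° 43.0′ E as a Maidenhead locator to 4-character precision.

Add 180° to longitude and 90° to latitude: 255.72, 160.41.
Field (20°×10°, letters A–R): lon ⌊255.72/20⌋ = 12 → M; lat ⌊160.41/10⌋ = 16 → Q.
Square (2°×1°, digits 0–9): lon ⌊15.72/2⌋ = 7; lat ⌊0.41/1⌋ = 0.

MQ70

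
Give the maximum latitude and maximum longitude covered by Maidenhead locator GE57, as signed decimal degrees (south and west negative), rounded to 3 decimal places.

Field G=6, E=4: +6·20° lon, +4·10° lat → SW at lon -60°, lat -50°.
Square 5, 7: +5·2° lon, +7·1° lat → SW at lon -50°, lat -43°.
Cell spans 2° lon × 1° lat. NE corner is SW corner plus one full cell.
latitude -42.000, longitude -48.000.

-42.000, -48.000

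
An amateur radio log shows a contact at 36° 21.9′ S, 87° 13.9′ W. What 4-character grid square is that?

EF63

Offset from 180°W / 90°S: lon 92.77°, lat 53.63°.
Field (20°×10°, letters A–R): 92.77/20 → 4 → E, 53.63/10 → 5 → F; chars EF.
Square (2°×1°, digits 0–9): 12.77/2 → 6, 3.63/1 → 3; chars 63.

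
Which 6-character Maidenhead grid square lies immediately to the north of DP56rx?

Latitude subsquare x = 23; +1 → 24, wraps to 0 = a, carry into square.
Latitude square 6; +1 → 7.
The longitude characters are unchanged.

DP57ra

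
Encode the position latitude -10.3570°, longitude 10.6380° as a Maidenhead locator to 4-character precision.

JH59

Offset from 180°W / 90°S: lon 190.64°, lat 79.64°.
Field: lon ⌊190.64/20⌋ = 9 → J; lat ⌊79.64/10⌋ = 7 → H.
Square: lon ⌊10.64/2⌋ = 5; lat ⌊9.64/1⌋ = 9.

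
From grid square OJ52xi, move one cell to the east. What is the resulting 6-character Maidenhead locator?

OJ62ai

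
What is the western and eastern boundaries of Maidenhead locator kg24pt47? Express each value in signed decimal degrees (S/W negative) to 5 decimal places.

Field K=10, G=6: +10·20° lon, +6·10° lat → SW at lon 20°, lat -30°.
Square 2, 4: +2·2° lon, +4·1° lat → SW at lon 24°, lat -26°.
Subsquare p=15, t=19: +15·0.0833333° lon, +19·0.0416667° lat → SW at lon 25.25°, lat -25.2083°.
Extended square 4, 7: +4·0.00833333° lon, +7·0.00416667° lat → SW at lon 25.2833°, lat -25.1792°.
Cell spans 0.00833333° lon × 0.00416667° lat.
west 25.28333, east 25.29167.

25.28333, 25.29167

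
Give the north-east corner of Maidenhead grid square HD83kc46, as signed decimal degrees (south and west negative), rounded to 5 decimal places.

-56.88750, -23.12500

Field H=7, D=3: +7·20° lon, +3·10° lat → SW at lon -40°, lat -60°.
Square 8, 3: +8·2° lon, +3·1° lat → SW at lon -24°, lat -57°.
Subsquare k=10, c=2: +10·0.0833333° lon, +2·0.0416667° lat → SW at lon -23.1667°, lat -56.9167°.
Extended square 4, 6: +4·0.00833333° lon, +6·0.00416667° lat → SW at lon -23.1333°, lat -56.8917°.
Cell spans 0.00833333° lon × 0.00416667° lat. NE corner is SW corner plus one full cell.
latitude -56.88750, longitude -23.12500.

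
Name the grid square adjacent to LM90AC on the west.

Longitude subsquare a = 0; −1 → -1, wraps to 23 = x, carry into square.
Longitude square 9; −1 → 8.
The latitude characters are unchanged.

LM80xc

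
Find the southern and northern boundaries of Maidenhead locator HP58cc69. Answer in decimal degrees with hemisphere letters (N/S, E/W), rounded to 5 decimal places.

Field H=7, P=15: +7·20° lon, +15·10° lat → SW at lon -40°, lat 60°.
Square 5, 8: +5·2° lon, +8·1° lat → SW at lon -30°, lat 68°.
Subsquare c=2, c=2: +2·0.0833333° lon, +2·0.0416667° lat → SW at lon -29.8333°, lat 68.0833°.
Extended square 6, 9: +6·0.00833333° lon, +9·0.00416667° lat → SW at lon -29.7833°, lat 68.1208°.
Cell spans 0.00833333° lon × 0.00416667° lat.
south 68.12083° N, north 68.12500° N.

68.12083° N, 68.12500° N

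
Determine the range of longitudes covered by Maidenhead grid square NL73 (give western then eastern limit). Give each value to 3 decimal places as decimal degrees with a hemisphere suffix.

Field N=13, L=11: +13·20° lon, +11·10° lat → SW at lon 80°, lat 20°.
Square 7, 3: +7·2° lon, +3·1° lat → SW at lon 94°, lat 23°.
Cell spans 2° lon × 1° lat.
west 94.000° E, east 96.000° E.

94.000° E, 96.000° E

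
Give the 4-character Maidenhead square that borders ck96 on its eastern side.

Longitude square 9; +1 → 10, wraps to 0, carry into field.
Longitude field C = 2; +1 → 3 = D.
The latitude characters are unchanged.

DK06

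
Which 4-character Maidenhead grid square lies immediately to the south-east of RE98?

Longitude square 9; +1 → 10, wraps to 0, carry into field.
Longitude field R = 17; +1 → 18, wraps to 0 = A, wrapping around the antimeridian.
Latitude square 8; −1 → 7.

AE07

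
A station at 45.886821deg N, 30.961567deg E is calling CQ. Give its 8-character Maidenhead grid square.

KN55lv52

Shift to the Maidenhead origin (180°W, 90°S): lon 210.96157, lat 135.88682.
Field (20°×10°, letters A–R): 210.96157/20 → 10 → K, 135.88682/10 → 13 → N; chars KN.
Square (2°×1°, digits 0–9): 10.96157/2 → 5, 5.88682/1 → 5; chars 55.
Subsquare (5′×2.5′, letters a–x): 0.96157/0.0833333 → 11 → l, 0.88682/0.0416667 → 21 → v; chars lv.
Extended square (30″×15″, digits 0–9): 0.04490/0.00833333 → 5, 0.01182/0.00416667 → 2; chars 52.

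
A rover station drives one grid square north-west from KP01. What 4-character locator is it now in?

JP92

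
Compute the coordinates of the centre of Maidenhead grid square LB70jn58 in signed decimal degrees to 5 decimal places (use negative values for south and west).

Field L=11, B=1: +11·20° lon, +1·10° lat → SW at lon 40°, lat -80°.
Square 7, 0: +7·2° lon, +0·1° lat → SW at lon 54°, lat -80°.
Subsquare j=9, n=13: +9·0.0833333° lon, +13·0.0416667° lat → SW at lon 54.75°, lat -79.4583°.
Extended square 5, 8: +5·0.00833333° lon, +8·0.00416667° lat → SW at lon 54.7917°, lat -79.425°.
Cell spans 0.00833333° lon × 0.00416667° lat. Centre is SW corner plus half of each.
latitude -79.42292, longitude 54.79583.

-79.42292, 54.79583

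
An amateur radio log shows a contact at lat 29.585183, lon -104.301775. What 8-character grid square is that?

DL79uo30

Add 180° to longitude and 90° to latitude: 75.69822, 119.58518.
Field: lon ⌊75.69822/20⌋ = 3 → D; lat ⌊119.58518/10⌋ = 11 → L.
Square: lon ⌊15.69822/2⌋ = 7; lat ⌊9.58518/1⌋ = 9.
Subsquare: lon ⌊1.69822/0.0833333⌋ = 20 → u; lat ⌊0.58518/0.0416667⌋ = 14 → o.
Extended square: lon ⌊0.03156/0.00833333⌋ = 3; lat ⌊0.00185/0.00416667⌋ = 0.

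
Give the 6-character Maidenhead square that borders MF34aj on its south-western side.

MF24xi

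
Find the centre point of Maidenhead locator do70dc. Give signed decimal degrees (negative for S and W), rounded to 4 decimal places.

Field D=3, O=14: +3·20° lon, +14·10° lat → SW at lon -120°, lat 50°.
Square 7, 0: +7·2° lon, +0·1° lat → SW at lon -106°, lat 50°.
Subsquare d=3, c=2: +3·0.0833333° lon, +2·0.0416667° lat → SW at lon -105.75°, lat 50.0833°.
Cell spans 0.0833333° lon × 0.0416667° lat. Centre is SW corner plus half of each.
latitude 50.1042, longitude -105.7083.

50.1042, -105.7083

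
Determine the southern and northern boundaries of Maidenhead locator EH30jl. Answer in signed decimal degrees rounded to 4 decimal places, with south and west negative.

-19.5417, -19.5000

Field E=4, H=7: +4·20° lon, +7·10° lat → SW at lon -100°, lat -20°.
Square 3, 0: +3·2° lon, +0·1° lat → SW at lon -94°, lat -20°.
Subsquare j=9, l=11: +9·0.0833333° lon, +11·0.0416667° lat → SW at lon -93.25°, lat -19.5417°.
Cell spans 0.0833333° lon × 0.0416667° lat.
south -19.5417, north -19.5000.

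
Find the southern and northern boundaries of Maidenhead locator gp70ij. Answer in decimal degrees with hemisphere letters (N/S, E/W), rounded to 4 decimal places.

Field G=6, P=15: +6·20° lon, +15·10° lat → SW at lon -60°, lat 60°.
Square 7, 0: +7·2° lon, +0·1° lat → SW at lon -46°, lat 60°.
Subsquare i=8, j=9: +8·0.0833333° lon, +9·0.0416667° lat → SW at lon -45.3333°, lat 60.375°.
Cell spans 0.0833333° lon × 0.0416667° lat.
south 60.3750° N, north 60.4167° N.

60.3750° N, 60.4167° N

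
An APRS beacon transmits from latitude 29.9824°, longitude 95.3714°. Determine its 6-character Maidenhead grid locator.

NL79qx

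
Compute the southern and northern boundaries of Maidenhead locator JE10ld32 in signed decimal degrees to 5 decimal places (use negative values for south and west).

-49.86667, -49.86250

Field J=9, E=4: +9·20° lon, +4·10° lat → SW at lon 0°, lat -50°.
Square 1, 0: +1·2° lon, +0·1° lat → SW at lon 2°, lat -50°.
Subsquare l=11, d=3: +11·0.0833333° lon, +3·0.0416667° lat → SW at lon 2.91667°, lat -49.875°.
Extended square 3, 2: +3·0.00833333° lon, +2·0.00416667° lat → SW at lon 2.94167°, lat -49.8667°.
Cell spans 0.00833333° lon × 0.00416667° lat.
south -49.86667, north -49.86250.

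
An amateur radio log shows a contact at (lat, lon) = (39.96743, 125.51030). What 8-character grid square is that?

Add 180° to longitude and 90° to latitude: 305.51030, 129.96743.
Field (20°×10°, letters A–R): lon ⌊305.51030/20⌋ = 15 → P; lat ⌊129.96743/10⌋ = 12 → M.
Square (2°×1°, digits 0–9): lon ⌊5.51030/2⌋ = 2; lat ⌊9.96743/1⌋ = 9.
Subsquare (5′×2.5′, letters a–x): lon ⌊1.51030/0.0833333⌋ = 18 → s; lat ⌊0.96743/0.0416667⌋ = 23 → x.
Extended square (30″×15″, digits 0–9): lon ⌊0.01030/0.00833333⌋ = 1; lat ⌊0.00910/0.00416667⌋ = 2.

PM29sx12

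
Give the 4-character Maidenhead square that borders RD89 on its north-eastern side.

RE90

Longitude square 8; +1 → 9.
Latitude square 9; +1 → 10, wraps to 0, carry into field.
Latitude field D = 3; +1 → 4 = E.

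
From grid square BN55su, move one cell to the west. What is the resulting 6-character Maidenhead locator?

Longitude subsquare s = 18; −1 → 17 = r.
The latitude characters are unchanged.

BN55ru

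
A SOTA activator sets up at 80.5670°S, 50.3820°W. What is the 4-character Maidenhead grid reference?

GA49

Offset from 180°W / 90°S: lon 129.62°, lat 9.43°.
Field: lon ⌊129.62/20⌋ = 6 → G; lat ⌊9.43/10⌋ = 0 → A.
Square: lon ⌊9.62/2⌋ = 4; lat ⌊9.43/1⌋ = 9.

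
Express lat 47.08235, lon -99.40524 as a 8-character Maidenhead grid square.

Add 180° to longitude and 90° to latitude: 80.59476, 137.08235.
Field (20°×10°, letters A–R): 80.59476/20 → 4 → E, 137.08235/10 → 13 → N; chars EN.
Square (2°×1°, digits 0–9): 0.59476/2 → 0, 7.08235/1 → 7; chars 07.
Subsquare (5′×2.5′, letters a–x): 0.59476/0.0833333 → 7 → h, 0.08235/0.0416667 → 1 → b; chars hb.
Extended square (30″×15″, digits 0–9): 0.01143/0.00833333 → 1, 0.04068/0.00416667 → 9; chars 19.

EN07hb19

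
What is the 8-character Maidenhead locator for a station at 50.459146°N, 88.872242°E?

NO40kl40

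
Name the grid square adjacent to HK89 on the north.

HL80

Latitude square 9; +1 → 10, wraps to 0, carry into field.
Latitude field K = 10; +1 → 11 = L.
The longitude characters are unchanged.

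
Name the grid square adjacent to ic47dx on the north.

IC48da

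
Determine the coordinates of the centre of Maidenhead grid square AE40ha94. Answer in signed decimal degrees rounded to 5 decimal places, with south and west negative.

Field A=0, E=4: +0·20° lon, +4·10° lat → SW at lon -180°, lat -50°.
Square 4, 0: +4·2° lon, +0·1° lat → SW at lon -172°, lat -50°.
Subsquare h=7, a=0: +7·0.0833333° lon, +0·0.0416667° lat → SW at lon -171.417°, lat -50°.
Extended square 9, 4: +9·0.00833333° lon, +4·0.00416667° lat → SW at lon -171.342°, lat -49.9833°.
Cell spans 0.00833333° lon × 0.00416667° lat. Centre is SW corner plus half of each.
latitude -49.98125, longitude -171.33750.

-49.98125, -171.33750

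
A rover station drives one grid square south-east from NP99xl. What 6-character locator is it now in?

Longitude subsquare x = 23; +1 → 24, wraps to 0 = a, carry into square.
Longitude square 9; +1 → 10, wraps to 0, carry into field.
Longitude field N = 13; +1 → 14 = O.
Latitude subsquare l = 11; −1 → 10 = k.

OP09ak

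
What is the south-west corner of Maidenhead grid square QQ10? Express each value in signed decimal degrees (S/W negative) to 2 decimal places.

70.00, 142.00

Field Q=16, Q=16: +16·20° lon, +16·10° lat → SW at lon 140°, lat 70°.
Square 1, 0: +1·2° lon, +0·1° lat → SW at lon 142°, lat 70°.
latitude 70.00, longitude 142.00.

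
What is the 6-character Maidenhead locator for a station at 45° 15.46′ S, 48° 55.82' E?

LE44lr

Shift to the Maidenhead origin (180°W, 90°S): lon 228.9303, lat 44.7423.
Field (20°×10°, letters A–R): 228.9303/20 → 11 → L, 44.7423/10 → 4 → E; chars LE.
Square (2°×1°, digits 0–9): 8.9303/2 → 4, 4.7423/1 → 4; chars 44.
Subsquare (5′×2.5′, letters a–x): 0.9303/0.0833333 → 11 → l, 0.7423/0.0416667 → 17 → r; chars lr.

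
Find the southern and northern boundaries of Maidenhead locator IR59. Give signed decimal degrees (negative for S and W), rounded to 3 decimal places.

89.000, 90.000

Field I=8, R=17: +8·20° lon, +17·10° lat → SW at lon -20°, lat 80°.
Square 5, 9: +5·2° lon, +9·1° lat → SW at lon -10°, lat 89°.
Cell spans 2° lon × 1° lat.
south 89.000, north 90.000.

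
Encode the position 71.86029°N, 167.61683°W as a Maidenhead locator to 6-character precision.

AQ61eu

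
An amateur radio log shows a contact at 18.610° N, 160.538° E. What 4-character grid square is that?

Shift to the Maidenhead origin (180°W, 90°S): lon 340.54, lat 108.61.
Field: 340.54/20 → 17 → R, 108.61/10 → 10 → K; chars RK.
Square: 0.54/2 → 0, 8.61/1 → 8; chars 08.

RK08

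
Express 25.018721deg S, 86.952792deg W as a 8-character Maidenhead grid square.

EG64mx55

Offset from 180°W / 90°S: lon 93.04721°, lat 64.98128°.
Field (20°×10°, letters A–R): 93.04721/20 → 4 → E, 64.98128/10 → 6 → G; chars EG.
Square (2°×1°, digits 0–9): 13.04721/2 → 6, 4.98128/1 → 4; chars 64.
Subsquare (5′×2.5′, letters a–x): 1.04721/0.0833333 → 12 → m, 0.98128/0.0416667 → 23 → x; chars mx.
Extended square (30″×15″, digits 0–9): 0.04721/0.00833333 → 5, 0.02295/0.00416667 → 5; chars 55.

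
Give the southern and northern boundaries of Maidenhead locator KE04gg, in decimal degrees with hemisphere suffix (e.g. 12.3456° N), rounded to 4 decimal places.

45.7500° S, 45.7083° S

Field K=10, E=4: +10·20° lon, +4·10° lat → SW at lon 20°, lat -50°.
Square 0, 4: +0·2° lon, +4·1° lat → SW at lon 20°, lat -46°.
Subsquare g=6, g=6: +6·0.0833333° lon, +6·0.0416667° lat → SW at lon 20.5°, lat -45.75°.
Cell spans 0.0833333° lon × 0.0416667° lat.
south 45.7500° S, north 45.7083° S.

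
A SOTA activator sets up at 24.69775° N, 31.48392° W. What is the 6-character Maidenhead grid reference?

Shift to the Maidenhead origin (180°W, 90°S): lon 148.5161, lat 114.6977.
Field (20°×10°, letters A–R): lon ⌊148.5161/20⌋ = 7 → H; lat ⌊114.6977/10⌋ = 11 → L.
Square (2°×1°, digits 0–9): lon ⌊8.5161/2⌋ = 4; lat ⌊4.6977/1⌋ = 4.
Subsquare (5′×2.5′, letters a–x): lon ⌊0.5161/0.0833333⌋ = 6 → g; lat ⌊0.6977/0.0416667⌋ = 16 → q.

HL44gq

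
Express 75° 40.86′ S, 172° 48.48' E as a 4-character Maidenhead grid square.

RB64

Add 180° to longitude and 90° to latitude: 352.81, 14.32.
Field: 352.81/20 → 17 → R, 14.32/10 → 1 → B; chars RB.
Square: 12.81/2 → 6, 4.32/1 → 4; chars 64.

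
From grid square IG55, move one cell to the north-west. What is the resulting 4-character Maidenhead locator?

IG46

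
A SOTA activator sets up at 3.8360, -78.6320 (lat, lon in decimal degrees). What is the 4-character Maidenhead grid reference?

FJ03

Offset from 180°W / 90°S: lon 101.37°, lat 93.84°.
Field: lon ⌊101.37/20⌋ = 5 → F; lat ⌊93.84/10⌋ = 9 → J.
Square: lon ⌊1.37/2⌋ = 0; lat ⌊3.84/1⌋ = 3.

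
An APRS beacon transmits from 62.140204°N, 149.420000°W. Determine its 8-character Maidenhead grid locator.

Add 180° to longitude and 90° to latitude: 30.58000, 152.14020.
Field: 30.58000/20 → 1 → B, 152.14020/10 → 15 → P; chars BP.
Square: 10.58000/2 → 5, 2.14020/1 → 2; chars 52.
Subsquare: 0.58000/0.0833333 → 6 → g, 0.14020/0.0416667 → 3 → d; chars gd.
Extended square: 0.08000/0.00833333 → 9, 0.01520/0.00416667 → 3; chars 93.

BP52gd93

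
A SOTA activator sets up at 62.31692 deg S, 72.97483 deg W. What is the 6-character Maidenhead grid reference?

FC37mq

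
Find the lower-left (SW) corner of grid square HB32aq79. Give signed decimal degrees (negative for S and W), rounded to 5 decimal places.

-77.29583, -33.94167

Field H=7, B=1: +7·20° lon, +1·10° lat → SW at lon -40°, lat -80°.
Square 3, 2: +3·2° lon, +2·1° lat → SW at lon -34°, lat -78°.
Subsquare a=0, q=16: +0·0.0833333° lon, +16·0.0416667° lat → SW at lon -34°, lat -77.3333°.
Extended square 7, 9: +7·0.00833333° lon, +9·0.00416667° lat → SW at lon -33.9417°, lat -77.2958°.
latitude -77.29583, longitude -33.94167.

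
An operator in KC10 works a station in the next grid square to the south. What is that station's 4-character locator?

KB19

Latitude square 0; −1 → -1, wraps to 9, carry into field.
Latitude field C = 2; −1 → 1 = B.
The longitude characters are unchanged.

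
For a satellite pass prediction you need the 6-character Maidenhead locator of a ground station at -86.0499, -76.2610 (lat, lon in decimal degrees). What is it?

FA13uw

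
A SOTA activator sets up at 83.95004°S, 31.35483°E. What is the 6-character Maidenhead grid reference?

KA56qb

Add 180° to longitude and 90° to latitude: 211.3548, 6.0500.
Field: 211.3548/20 → 10 → K, 6.0500/10 → 0 → A; chars KA.
Square: 11.3548/2 → 5, 6.0500/1 → 6; chars 56.
Subsquare: 1.3548/0.0833333 → 16 → q, 0.0500/0.0416667 → 1 → b; chars qb.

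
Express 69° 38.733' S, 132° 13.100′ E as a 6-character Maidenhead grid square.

Shift to the Maidenhead origin (180°W, 90°S): lon 312.2183, lat 20.3544.
Field (20°×10°, letters A–R): 312.2183/20 → 15 → P, 20.3544/10 → 2 → C; chars PC.
Square (2°×1°, digits 0–9): 12.2183/2 → 6, 0.3544/1 → 0; chars 60.
Subsquare (5′×2.5′, letters a–x): 0.2183/0.0833333 → 2 → c, 0.3544/0.0416667 → 8 → i; chars ci.

PC60ci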